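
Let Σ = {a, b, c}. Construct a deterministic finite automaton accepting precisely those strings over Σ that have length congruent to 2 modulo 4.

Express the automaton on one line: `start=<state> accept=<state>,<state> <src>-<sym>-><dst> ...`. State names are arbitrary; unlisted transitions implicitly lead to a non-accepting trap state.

Count input length modulo 4: every symbol advances one step around the cycle s0 → s1 → s2 → s3 → s0. Accept at s2.
A 4-state machine:
        a   b   c  
>  s0   s1  s1  s1 
   s1   s2  s2  s2 
 * s2   s3  s3  s3 
   s3   s0  s0  s0 
(> = start, * = accepting)

start=s0 accept=s2 s0-a->s1 s0-b->s1 s0-c->s1 s1-a->s2 s1-b->s2 s1-c->s2 s2-a->s3 s2-b->s3 s2-c->s3 s3-a->s0 s3-b->s0 s3-c->s0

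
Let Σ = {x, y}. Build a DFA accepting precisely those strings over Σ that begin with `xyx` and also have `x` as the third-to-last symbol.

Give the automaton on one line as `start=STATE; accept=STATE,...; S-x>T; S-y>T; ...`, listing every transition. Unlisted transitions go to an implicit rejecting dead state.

start=A; accept=J,S,T,U; A-x>B; A-y>C; B-x>D; B-y>E; C-x>F; C-y>G; D-x>H; D-y>I; E-x>J; E-y>K; F-x>L; F-y>M; G-x>N; G-y>O; H-x>H; H-y>I; I-x>P; I-y>K; J-x>Q; J-y>R; K-x>N; K-y>O; L-x>H; L-y>I; M-x>P; M-y>K; N-x>L; N-y>M; O-x>N; O-y>O; P-x>L; P-y>M; Q-x>S; Q-y>T; R-x>J; R-y>U; S-x>S; S-y>T; T-x>J; T-y>U; U-x>V; U-y>W; V-x>Q; V-y>R; W-x>V; W-y>W

Build one automaton per condition and run them in lockstep. The first has 5 states tracking whether the input so far still matches the prefix `xyx`; the second has 15 states tracking the last 3 symbols read. A product state is a pair (one from each), accepting exactly when both do.
       x  y 
>  A   B  C 
   B   D  E 
   C   F  G 
   D   H  I 
   E   J  K 
   F   L  M 
   G   N  O 
   H   H  I 
   I   P  K 
 * J   Q  R 
   K   N  O 
   L   H  I 
   M   P  K 
   N   L  M 
   O   N  O 
   P   L  M 
   Q   S  T 
   R   J  U 
 * S   S  T 
 * T   J  U 
 * U   V  W 
   V   Q  R 
   W   V  W 
(> = start, * = accepting)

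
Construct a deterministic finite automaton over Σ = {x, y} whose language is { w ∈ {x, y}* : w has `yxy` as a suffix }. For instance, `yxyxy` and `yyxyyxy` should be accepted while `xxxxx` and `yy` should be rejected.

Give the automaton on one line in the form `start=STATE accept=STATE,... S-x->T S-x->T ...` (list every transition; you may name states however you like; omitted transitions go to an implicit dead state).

start=s0 accept=s3 s0-x->s0 s0-y->s1 s1-x->s2 s1-y->s1 s2-x->s0 s2-y->s3 s3-x->s2 s3-y->s1

Remember how much of `yxy` the current input suffix matches. State s0 means no match yet; s1 means the last symbol is `y`; s2 means the last 2 symbols are `yx`; s3 means the last 3 symbols are `yxy`. Only s3 accepts. On a mismatch, fall back to the longest proper suffix that is still a prefix of `yxy`.
4 states suffice.
        x   y  
>  s0   s0  s1 
   s1   s2  s1 
   s2   s0  s3 
 * s3   s2  s1 
(> = start, * = accepting)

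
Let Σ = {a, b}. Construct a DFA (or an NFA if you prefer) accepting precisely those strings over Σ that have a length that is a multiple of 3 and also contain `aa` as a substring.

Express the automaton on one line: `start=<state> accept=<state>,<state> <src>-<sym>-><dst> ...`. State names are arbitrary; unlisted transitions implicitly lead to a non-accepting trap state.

Handle the two conditions separately and then intersect. The first has 3 states tracking the input length modulo 3; the second has 3 states tracking whether and how much of `aa` has been seen. A product state is a pair (one from each), accepting exactly when both do.
With 9 states:
        a   b  
>  q0   q1  q2 
   q1   q3  q4 
   q2   q5  q4 
   q3   q6  q6 
   q4   q7  q0 
   q5   q6  q0 
 * q6   q8  q8 
   q7   q8  q2 
   q8   q3  q3 
(> = start, * = accepting)

start=q0 accept=q6 q0-a->q1 q0-b->q2 q1-a->q3 q1-b->q4 q2-a->q5 q2-b->q4 q3-a->q6 q3-b->q6 q4-a->q7 q4-b->q0 q5-a->q6 q5-b->q0 q6-a->q8 q6-b->q8 q7-a->q8 q7-b->q2 q8-a->q3 q8-b->q3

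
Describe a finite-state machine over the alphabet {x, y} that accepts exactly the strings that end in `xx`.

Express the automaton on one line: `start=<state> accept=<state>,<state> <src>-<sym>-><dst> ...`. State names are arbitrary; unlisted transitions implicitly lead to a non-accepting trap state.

Let each state record the length of the longest suffix of the input read so far that is also a prefix of `xx`. B means the last symbol is `x`; C means the last 2 symbols are `xx`. Accept only at C, where the string currently ends in `xx`.
With 3 states:
       x  y 
>  A   B  A 
   B   C  A 
 * C   C  A 
(> = start, * = accepting)

start=A accept=C A-x->B A-y->A B-x->C B-y->A C-x->C C-y->A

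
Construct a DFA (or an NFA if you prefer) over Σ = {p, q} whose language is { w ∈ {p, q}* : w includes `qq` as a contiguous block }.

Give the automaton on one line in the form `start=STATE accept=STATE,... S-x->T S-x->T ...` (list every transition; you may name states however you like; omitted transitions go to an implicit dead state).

start=A accept=C A-p->A A-q->B B-p->A B-q->C C-p->C C-q->C

States A..B record the length of the longest prefix of `qq` that matches the current input suffix. Reaching C means `qq` has been seen, and we stay there forever. Accept from C.
       p  q 
>  A   A  B 
   B   A  C 
 * C   C  C 
(> = start, * = accepting)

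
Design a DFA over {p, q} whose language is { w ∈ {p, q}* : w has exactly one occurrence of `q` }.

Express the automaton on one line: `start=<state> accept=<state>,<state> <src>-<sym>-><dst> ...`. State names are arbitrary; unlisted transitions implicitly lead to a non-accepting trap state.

Count `q`s, saturating at 2: state s0 means no `q` yet, s1 means one `q` seen, s2 means more than one. Each `q` increments (capped at s2); other symbols loop. Accept from {s1}.
With 3 states:
        p   q  
>  s0   s0  s1 
 * s1   s1  s2 
   s2   s2  s2 
(> = start, * = accepting)

start=s0 accept=s1 s0-p->s0 s0-q->s1 s1-p->s1 s1-q->s2 s2-p->s2 s2-q->s2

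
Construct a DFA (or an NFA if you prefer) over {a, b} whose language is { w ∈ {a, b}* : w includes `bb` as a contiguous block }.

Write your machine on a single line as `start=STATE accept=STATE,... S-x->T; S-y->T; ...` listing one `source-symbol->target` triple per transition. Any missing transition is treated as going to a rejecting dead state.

Track how much of `bb` has been matched so far: state q0 is no progress, q2 is the absorbing accept state reached once `bb` has occurred. Intermediate states record partial matches; on a mismatch, fall back to the longest reusable overlap.
A 3-state machine:
        a   b  
>  q0   q0  q1 
   q1   q0  q2 
 * q2   q2  q2 
(> = start, * = accepting)

start=q0; accept=q2; q0-a->q0; q0-b->q1; q1-a->q0; q1-b->q2; q2-a->q2; q2-b->q2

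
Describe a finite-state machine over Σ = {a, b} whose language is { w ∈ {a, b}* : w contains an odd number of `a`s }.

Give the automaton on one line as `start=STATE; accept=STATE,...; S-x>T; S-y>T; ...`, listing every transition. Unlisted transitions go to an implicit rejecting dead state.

Keep the running count of `a`s modulo 2: each `a` advances along the cycle S0 → S1 → S0 while other symbols loop. Accept at S1.
A 2-state machine:
        a   b  
>  S0   S1  S0 
 * S1   S0  S1 
(> = start, * = accepting)

start=S0; accept=S1; S0-a>S1; S0-b>S0; S1-a>S0; S1-b>S1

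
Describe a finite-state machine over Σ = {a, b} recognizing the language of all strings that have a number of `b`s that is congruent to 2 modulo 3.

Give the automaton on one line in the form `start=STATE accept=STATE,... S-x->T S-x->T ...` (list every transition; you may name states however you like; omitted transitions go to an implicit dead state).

start=q0 accept=q2 q0-a->q0 q0-b->q1 q1-a->q1 q1-b->q2 q2-a->q2 q2-b->q0

The only thing that matters is how many `b`s have appeared, reduced mod 3. Use one state per residue: q0 for 0, …, q2 for 2. Reading `b` moves to the next residue; anything else stays put. q2 is accepting.
        a   b  
>  q0   q0  q1 
   q1   q1  q2 
 * q2   q2  q0 
(> = start, * = accepting)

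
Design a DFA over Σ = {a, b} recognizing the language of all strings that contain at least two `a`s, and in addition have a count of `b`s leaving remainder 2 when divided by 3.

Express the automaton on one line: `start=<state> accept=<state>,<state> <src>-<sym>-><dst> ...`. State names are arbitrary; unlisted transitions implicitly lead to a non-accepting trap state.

Handle the two conditions separately and then intersect. One (4 states) tracks the count of `a`s, saturating at 3; the other (3 states) tracks the count of `b`s modulo 3. Each combined state is a pair, one component from each; accept when both components accept. After merging equivalent states the machine shrinks.
        a   b  
>  q0   q1  q2 
   q1   q3  q4 
   q2   q4  q5 
   q3   q3  q6 
   q4   q6  q7 
   q5   q7  q0 
   q6   q6  q8 
   q7   q8  q1 
 * q8   q8  q3 
(> = start, * = accepting)

start=q0 accept=q8 q0-a->q1 q0-b->q2 q1-a->q3 q1-b->q4 q2-a->q4 q2-b->q5 q3-a->q3 q3-b->q6 q4-a->q6 q4-b->q7 q5-a->q7 q5-b->q0 q6-a->q6 q6-b->q8 q7-a->q8 q7-b->q1 q8-a->q8 q8-b->q3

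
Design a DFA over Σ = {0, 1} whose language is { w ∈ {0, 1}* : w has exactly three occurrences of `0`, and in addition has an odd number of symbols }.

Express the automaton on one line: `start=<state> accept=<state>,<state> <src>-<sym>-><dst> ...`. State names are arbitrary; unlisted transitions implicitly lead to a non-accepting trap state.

start=A accept=F A-0->B A-1->C B-0->D B-1->E C-0->E C-1->A D-0->F D-1->G E-0->G E-1->B F-0->H F-1->I G-0->I G-1->D H-0->J H-1->J I-0->J I-1->F J-0->H J-1->H

Build one automaton per condition and run them in lockstep. The first has 5 states tracking the count of `0`s, saturating at 4; the second has 2 states tracking the input length modulo 2. A product state is a pair (one from each), accepting exactly when both do.
With 10 states:
       0  1 
>  A   B  C 
   B   D  E 
   C   E  A 
   D   F  G 
   E   G  B 
 * F   H  I 
   G   I  D 
   H   J  J 
   I   J  F 
   J   H  H 
(> = start, * = accepting)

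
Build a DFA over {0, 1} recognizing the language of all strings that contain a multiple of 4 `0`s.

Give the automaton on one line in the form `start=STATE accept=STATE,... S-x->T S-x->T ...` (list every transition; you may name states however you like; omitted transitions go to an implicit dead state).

start=q0 accept=q0 q0-0->q1 q0-1->q0 q1-0->q2 q1-1->q1 q2-0->q3 q2-1->q2 q3-0->q0 q3-1->q3

The only thing that matters is how many `0`s have appeared, reduced mod 4. Use one state per residue: q0 for 0, …, q3 for 3. Reading `0` moves to the next residue; anything else stays put. q0 is accepting.
With 4 states:
        0   1  
>* q0   q1  q0 
   q1   q2  q1 
   q2   q3  q2 
   q3   q0  q3 
(> = start, * = accepting)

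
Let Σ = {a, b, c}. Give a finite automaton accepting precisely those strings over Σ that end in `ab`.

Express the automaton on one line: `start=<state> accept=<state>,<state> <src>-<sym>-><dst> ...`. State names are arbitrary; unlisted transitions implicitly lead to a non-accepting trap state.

start=s0 accept=s2 s0-a->s1 s0-b->s0 s0-c->s0 s1-a->s1 s1-b->s2 s1-c->s0 s2-a->s1 s2-b->s0 s2-c->s0

Let each state record the length of the longest suffix of the input read so far that is also a prefix of `ab`. s1 means the last symbol is `a`; s2 means the last 2 symbols are `ab`. Accept only at s2, where the string currently ends in `ab`.
3 states suffice.
        a   b   c  
>  s0   s1  s0  s0 
   s1   s1  s2  s0 
 * s2   s1  s0  s0 
(> = start, * = accepting)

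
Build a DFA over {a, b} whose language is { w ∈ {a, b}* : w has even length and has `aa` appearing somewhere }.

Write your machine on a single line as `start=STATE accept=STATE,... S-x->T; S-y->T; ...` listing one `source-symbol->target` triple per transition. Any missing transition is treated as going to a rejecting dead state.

Handle the two conditions separately and then intersect. One (2 states) tracks the input length modulo 2; the other (3 states) tracks whether and how much of `aa` has been seen. Each combined state is a pair, one component from each; accept when both components accept.
A 6-state machine:
        a   b  
>  q0   q1  q2 
   q1   q3  q0 
   q2   q4  q0 
 * q3   q5  q5 
   q4   q5  q2 
   q5   q3  q3 
(> = start, * = accepting)

start=q0; accept=q3; q0-a->q1; q0-b->q2; q1-a->q3; q1-b->q0; q2-a->q4; q2-b->q0; q3-a->q5; q3-b->q5; q4-a->q5; q4-b->q2; q5-a->q3; q5-b->q3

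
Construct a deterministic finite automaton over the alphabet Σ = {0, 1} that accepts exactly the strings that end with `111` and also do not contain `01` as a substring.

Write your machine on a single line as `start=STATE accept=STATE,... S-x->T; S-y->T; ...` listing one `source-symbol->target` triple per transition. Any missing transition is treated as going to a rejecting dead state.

Handle the two conditions separately and then intersect. The first has 4 states tracking how much of the suffix `111` has currently been matched; the second has 3 states tracking partial matches of the forbidden pattern `01`. A product state is a pair (one from each), accepting exactly when both do.
        0   1  
>  S0   S1  S2 
   S1   S1  S3 
   S2   S1  S4 
   S3   S5  S6 
   S4   S1  S7 
   S5   S5  S3 
   S6   S5  S8 
 * S7   S1  S7 
   S8   S5  S8 
(> = start, * = accepting)

start=S0; accept=S7; S0-0->S1; S0-1->S2; S1-0->S1; S1-1->S3; S2-0->S1; S2-1->S4; S3-0->S5; S3-1->S6; S4-0->S1; S4-1->S7; S5-0->S5; S5-1->S3; S6-0->S5; S6-1->S8; S7-0->S1; S7-1->S7; S8-0->S5; S8-1->S8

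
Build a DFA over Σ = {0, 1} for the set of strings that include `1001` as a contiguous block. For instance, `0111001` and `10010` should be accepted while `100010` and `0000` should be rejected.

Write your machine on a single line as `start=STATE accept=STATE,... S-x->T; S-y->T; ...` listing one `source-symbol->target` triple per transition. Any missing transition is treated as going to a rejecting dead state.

Track how much of `1001` has been matched so far: state A is no progress, E is the absorbing accept state reached once `1001` has occurred. Intermediate states record partial matches; on a mismatch, fall back to the longest reusable overlap.
       0  1 
>  A   A  B 
   B   C  B 
   C   D  B 
   D   A  E 
 * E   E  E 
(> = start, * = accepting)

start=A; accept=E; A-0->A; A-1->B; B-0->C; B-1->B; C-0->D; C-1->B; D-0->A; D-1->E; E-0->E; E-1->E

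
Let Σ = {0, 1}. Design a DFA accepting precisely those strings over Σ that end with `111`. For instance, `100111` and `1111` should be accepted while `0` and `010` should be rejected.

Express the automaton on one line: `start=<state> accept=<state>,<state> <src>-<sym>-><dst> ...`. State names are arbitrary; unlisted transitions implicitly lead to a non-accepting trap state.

start=s0 accept=s3 s0-0->s0 s0-1->s1 s1-0->s0 s1-1->s2 s2-0->s0 s2-1->s3 s3-0->s0 s3-1->s3

Let each state record the length of the longest suffix of the input read so far that is also a prefix of `111`. s1 means the last symbol is `1`; s2 means the last 2 symbols are `11`; s3 means the last 3 symbols are `111`. Accept only at s3, where the string currently ends in `111`.
With 4 states:
        0   1  
>  s0   s0  s1 
   s1   s0  s2 
   s2   s0  s3 
 * s3   s0  s3 
(> = start, * = accepting)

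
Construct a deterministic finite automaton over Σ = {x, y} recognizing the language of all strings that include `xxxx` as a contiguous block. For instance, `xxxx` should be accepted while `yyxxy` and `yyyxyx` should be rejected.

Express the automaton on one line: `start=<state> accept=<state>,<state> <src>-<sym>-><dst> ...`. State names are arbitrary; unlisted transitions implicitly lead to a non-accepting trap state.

States s0..s3 record the length of the longest prefix of `xxxx` that matches the current input suffix. Reaching s4 means `xxxx` has been seen, and we stay there forever. Accept from s4.
5 states suffice.
        x   y  
>  s0   s1  s0 
   s1   s2  s0 
   s2   s3  s0 
   s3   s4  s0 
 * s4   s4  s4 
(> = start, * = accepting)

start=s0 accept=s4 s0-x->s1 s0-y->s0 s1-x->s2 s1-y->s0 s2-x->s3 s2-y->s0 s3-x->s4 s3-y->s0 s4-x->s4 s4-y->s4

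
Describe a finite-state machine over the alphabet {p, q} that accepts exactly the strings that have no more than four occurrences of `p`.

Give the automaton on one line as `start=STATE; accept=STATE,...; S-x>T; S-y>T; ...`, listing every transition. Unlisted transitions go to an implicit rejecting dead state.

start=A; accept=A,B,C,D,E; A-p>B; A-q>A; B-p>C; B-q>B; C-p>D; C-q>C; D-p>E; D-q>D; E-p>F; E-q>E; F-p>F; F-q>F

Count `p`s, saturating at 5: states A through E mean 0 through 4 `p`s seen; F means more than 4. Each `p` increments (capped at F); other symbols loop. Accept from {A, B, C, D, E}.
A 6-state machine:
       p  q 
>* A   B  A 
 * B   C  B 
 * C   D  C 
 * D   E  D 
 * E   F  E 
   F   F  F 
(> = start, * = accepting)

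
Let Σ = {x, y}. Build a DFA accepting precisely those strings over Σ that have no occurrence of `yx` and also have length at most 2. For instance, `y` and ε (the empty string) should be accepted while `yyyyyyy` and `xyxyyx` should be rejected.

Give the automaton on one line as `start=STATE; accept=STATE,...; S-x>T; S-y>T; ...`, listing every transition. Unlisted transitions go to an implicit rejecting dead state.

Run two small machines in parallel and take their product. One (3 states) tracks partial matches of the forbidden pattern `yx`; the other (4 states) tracks the input length, saturating at 3. Each combined state is a pair, one component from each; accept when both components accept. After merging equivalent states the machine shrinks.
        x   y  
>* q0   q1  q2 
 * q1   q3  q3 
 * q2   q4  q3 
 * q3   q4  q4 
   q4   q4  q4 
(> = start, * = accepting)

start=q0; accept=q0,q1,q2,q3; q0-x>q1; q0-y>q2; q1-x>q3; q1-y>q3; q2-x>q4; q2-y>q3; q3-x>q4; q3-y>q4; q4-x>q4; q4-y>q4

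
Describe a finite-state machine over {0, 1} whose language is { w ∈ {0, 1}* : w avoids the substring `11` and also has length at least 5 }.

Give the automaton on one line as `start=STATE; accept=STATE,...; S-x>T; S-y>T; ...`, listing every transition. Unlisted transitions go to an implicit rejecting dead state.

Run two small machines in parallel and take their product. One (3 states) tracks partial matches of the forbidden pattern `11`; the other (7 states) tracks the input length, saturating at 6. Each combined state is a pair, one component from each; accept when both components accept. After merging equivalent states the machine shrinks.
A 12-state machine:
          0    1  
>  s0     s1   s2 
   s1     s3   s4 
   s2     s3   s5 
   s3     s6   s7 
   s4     s6   s5 
   s5     s5   s5 
   s6     s8   s9 
   s7     s8   s5 
   s8    s10  s11 
   s9    s10   s5 
 * s10   s10  s11 
 * s11   s10   s5 
(> = start, * = accepting)

start=s0; accept=s10,s11; s0-0>s1; s0-1>s2; s1-0>s3; s1-1>s4; s2-0>s3; s2-1>s5; s3-0>s6; s3-1>s7; s4-0>s6; s4-1>s5; s5-0>s5; s5-1>s5; s6-0>s8; s6-1>s9; s7-0>s8; s7-1>s5; s8-0>s10; s8-1>s11; s9-0>s10; s9-1>s5; s10-0>s10; s10-1>s11; s11-0>s10; s11-1>s5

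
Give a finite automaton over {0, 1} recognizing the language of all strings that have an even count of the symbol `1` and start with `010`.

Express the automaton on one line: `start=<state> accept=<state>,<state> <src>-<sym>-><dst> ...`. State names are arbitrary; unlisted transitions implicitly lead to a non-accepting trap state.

start=q0 accept=q6 q0-0->q1 q0-1->q2 q1-0->q3 q1-1->q4 q2-0->q2 q2-1->q3 q3-0->q3 q3-1->q2 q4-0->q5 q4-1->q3 q5-0->q5 q5-1->q6 q6-0->q6 q6-1->q5

Run two small machines in parallel and take their product. One (2 states) tracks the count of `1`s modulo 2; the other (5 states) tracks whether the input so far still matches the prefix `010`. Each combined state is a pair, one component from each; accept when both components accept.
7 states suffice.
        0   1  
>  q0   q1  q2 
   q1   q3  q4 
   q2   q2  q3 
   q3   q3  q2 
   q4   q5  q3 
   q5   q5  q6 
 * q6   q6  q5 
(> = start, * = accepting)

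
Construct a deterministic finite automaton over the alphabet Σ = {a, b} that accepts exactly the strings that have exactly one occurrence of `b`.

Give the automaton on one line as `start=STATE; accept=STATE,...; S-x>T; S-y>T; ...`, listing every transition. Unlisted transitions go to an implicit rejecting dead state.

start=S0; accept=S1; S0-a>S0; S0-b>S1; S1-a>S1; S1-b>S2; S2-a>S2; S2-b>S2

Only the number of `b`s matters, and only up to 2. Make a chain S0 → S1 → S2 advanced by each `b` (with S2 absorbing); every other symbol self-loops. The accepting set is {S1}.
With 3 states:
        a   b  
>  S0   S0  S1 
 * S1   S1  S2 
   S2   S2  S2 
(> = start, * = accepting)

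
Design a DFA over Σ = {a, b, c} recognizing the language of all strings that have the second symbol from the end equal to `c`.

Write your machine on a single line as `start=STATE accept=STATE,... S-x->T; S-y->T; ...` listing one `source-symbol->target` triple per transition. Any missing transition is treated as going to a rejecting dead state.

A DFA must remember the last 2 symbols (since which symbol is second-to-last isn't known until the input ends). Use one state per possible window of the last ≤2 symbols; accept from those whose window starts with `c`.
          a    b    c  
>  s0     s1   s2   s3 
   s1     s4   s5   s6 
   s2     s7   s8   s9 
   s3    s10  s11  s12 
   s4     s4   s5   s6 
   s5     s7   s8   s9 
   s6    s10  s11  s12 
   s7     s4   s5   s6 
   s8     s7   s8   s9 
   s9    s10  s11  s12 
 * s10    s4   s5   s6 
 * s11    s7   s8   s9 
 * s12   s10  s11  s12 
(> = start, * = accepting)

start=s0; accept=s10,s11,s12; s0-a->s1; s0-b->s2; s0-c->s3; s1-a->s4; s1-b->s5; s1-c->s6; s2-a->s7; s2-b->s8; s2-c->s9; s3-a->s10; s3-b->s11; s3-c->s12; s4-a->s4; s4-b->s5; s4-c->s6; s5-a->s7; s5-b->s8; s5-c->s9; s6-a->s10; s6-b->s11; s6-c->s12; s7-a->s4; s7-b->s5; s7-c->s6; s8-a->s7; s8-b->s8; s8-c->s9; s9-a->s10; s9-b->s11; s9-c->s12; s10-a->s4; s10-b->s5; s10-c->s6; s11-a->s7; s11-b->s8; s11-c->s9; s12-a->s10; s12-b->s11; s12-c->s12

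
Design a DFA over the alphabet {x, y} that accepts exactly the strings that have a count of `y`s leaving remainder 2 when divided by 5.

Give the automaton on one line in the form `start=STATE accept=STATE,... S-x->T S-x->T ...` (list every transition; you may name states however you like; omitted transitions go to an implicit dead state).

start=q0 accept=q2 q0-x->q0 q0-y->q1 q1-x->q1 q1-y->q2 q2-x->q2 q2-y->q3 q3-x->q3 q3-y->q4 q4-x->q4 q4-y->q0

Keep the running count of `y`s modulo 5: each `y` advances along the cycle q0 → q1 → q2 → q3 → q4 → q0 while other symbols loop. Accept at q2.
        x   y  
>  q0   q0  q1 
   q1   q1  q2 
 * q2   q2  q3 
   q3   q3  q4 
   q4   q4  q0 
(> = start, * = accepting)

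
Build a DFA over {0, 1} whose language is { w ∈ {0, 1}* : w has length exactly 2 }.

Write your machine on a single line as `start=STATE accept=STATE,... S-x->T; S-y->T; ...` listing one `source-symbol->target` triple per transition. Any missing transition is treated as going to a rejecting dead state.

start=q0; accept=q2; q0-0->q1; q0-1->q1; q1-0->q2; q1-1->q2; q2-0->q3; q2-1->q3; q3-0->q3; q3-1->q3

We only need to distinguish lengths 0, 1, …, 2, and '>2'. Chain q0 → q1 → q2 → q3 on every symbol, with q3 looping. Accepting states: {q2}.
        0   1  
>  q0   q1  q1 
   q1   q2  q2 
 * q2   q3  q3 
   q3   q3  q3 
(> = start, * = accepting)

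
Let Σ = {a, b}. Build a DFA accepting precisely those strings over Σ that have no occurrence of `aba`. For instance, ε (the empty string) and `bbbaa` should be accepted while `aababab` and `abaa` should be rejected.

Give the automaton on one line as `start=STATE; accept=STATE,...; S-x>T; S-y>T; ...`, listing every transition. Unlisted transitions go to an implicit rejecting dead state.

Track partial matches of the forbidden pattern `aba`. State S3 is a dead state reached once `aba` has occurred; every other state accepts. S0 means no part of `aba` is currently matched.
With 4 states:
        a   b  
>* S0   S1  S0 
 * S1   S1  S2 
 * S2   S3  S0 
   S3   S3  S3 
(> = start, * = accepting)

start=S0; accept=S0,S1,S2; S0-a>S1; S0-b>S0; S1-a>S1; S1-b>S2; S2-a>S3; S2-b>S0; S3-a>S3; S3-b>S3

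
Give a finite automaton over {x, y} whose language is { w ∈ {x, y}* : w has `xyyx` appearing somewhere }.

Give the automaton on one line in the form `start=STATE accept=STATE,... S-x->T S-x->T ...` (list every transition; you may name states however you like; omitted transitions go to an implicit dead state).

Track how much of `xyyx` has been matched so far: state s0 is no progress, s4 is the absorbing accept state reached once `xyyx` has occurred. Intermediate states record partial matches; on a mismatch, fall back to the longest reusable overlap.
A 5-state machine:
        x   y  
>  s0   s1  s0 
   s1   s1  s2 
   s2   s1  s3 
   s3   s4  s0 
 * s4   s4  s4 
(> = start, * = accepting)

start=s0 accept=s4 s0-x->s1 s0-y->s0 s1-x->s1 s1-y->s2 s2-x->s1 s2-y->s3 s3-x->s4 s3-y->s0 s4-x->s4 s4-y->s4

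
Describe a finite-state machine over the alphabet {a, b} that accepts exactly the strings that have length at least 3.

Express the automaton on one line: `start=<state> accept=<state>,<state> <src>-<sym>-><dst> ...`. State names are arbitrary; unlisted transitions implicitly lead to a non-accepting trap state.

We only need to distinguish lengths 0, 1, …, 3, and '>3'. Chain S0 → S1 → S2 → S3 → S4 on every symbol, with S4 looping. Accepting states: {S3, S4}.
A 5-state machine:
        a   b  
>  S0   S1  S1 
   S1   S2  S2 
   S2   S3  S3 
 * S3   S4  S4 
 * S4   S4  S4 
(> = start, * = accepting)

start=S0 accept=S3,S4 S0-a->S1 S0-b->S1 S1-a->S2 S1-b->S2 S2-a->S3 S2-b->S3 S3-a->S4 S3-b->S4 S4-a->S4 S4-b->S4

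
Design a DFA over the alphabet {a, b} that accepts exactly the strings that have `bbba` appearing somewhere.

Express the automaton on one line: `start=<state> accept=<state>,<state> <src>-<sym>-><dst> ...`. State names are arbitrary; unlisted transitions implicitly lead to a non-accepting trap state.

States S0..S3 record the length of the longest prefix of `bbba` that matches the current input suffix. Reaching S4 means `bbba` has been seen, and we stay there forever. Accept from S4.
        a   b  
>  S0   S0  S1 
   S1   S0  S2 
   S2   S0  S3 
   S3   S4  S3 
 * S4   S4  S4 
(> = start, * = accepting)

start=S0 accept=S4 S0-a->S0 S0-b->S1 S1-a->S0 S1-b->S2 S2-a->S0 S2-b->S3 S3-a->S4 S3-b->S3 S4-a->S4 S4-b->S4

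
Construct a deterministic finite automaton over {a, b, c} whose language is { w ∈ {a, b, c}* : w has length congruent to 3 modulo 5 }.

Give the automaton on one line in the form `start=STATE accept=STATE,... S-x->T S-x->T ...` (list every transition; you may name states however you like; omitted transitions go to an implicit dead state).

start=q0 accept=q3 q0-a->q1 q0-b->q1 q0-c->q1 q1-a->q2 q1-b->q2 q1-c->q2 q2-a->q3 q2-b->q3 q2-c->q3 q3-a->q4 q3-b->q4 q3-c->q4 q4-a->q0 q4-b->q0 q4-c->q0

Count input length modulo 5: every symbol advances one step around the cycle q0 → q1 → q2 → q3 → q4 → q0. Accept at q3.
A 5-state machine:
        a   b   c  
>  q0   q1  q1  q1 
   q1   q2  q2  q2 
   q2   q3  q3  q3 
 * q3   q4  q4  q4 
   q4   q0  q0  q0 
(> = start, * = accepting)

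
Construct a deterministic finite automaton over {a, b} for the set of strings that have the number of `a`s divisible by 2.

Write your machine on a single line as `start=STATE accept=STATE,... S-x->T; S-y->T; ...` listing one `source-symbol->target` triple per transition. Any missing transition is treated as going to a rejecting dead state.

start=q0; accept=q0; q0-a->q1; q0-b->q0; q1-a->q0; q1-b->q1

The only thing that matters is how many `a`s have appeared, reduced mod 2. Use one state per residue: q0 for 0, …, q1 for 1. Reading `a` moves to the next residue; anything else stays put. q0 is accepting.
        a   b  
>* q0   q1  q0 
   q1   q0  q1 
(> = start, * = accepting)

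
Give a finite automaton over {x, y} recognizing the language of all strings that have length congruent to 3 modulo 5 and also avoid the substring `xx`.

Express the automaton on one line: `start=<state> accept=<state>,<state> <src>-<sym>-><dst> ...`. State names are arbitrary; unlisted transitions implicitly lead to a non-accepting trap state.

Build one automaton per condition and run them in lockstep. The first has 5 states tracking the input length modulo 5; the second has 3 states tracking partial matches of the forbidden pattern `xx`. A product state is a pair (one from each), accepting exactly when both do.
15 states suffice.
          x    y  
>  q0     q1   q2 
   q1     q3   q4 
   q2     q5   q4 
   q3     q6   q6 
   q4     q7   q8 
   q5     q6   q8 
   q6     q9   q9 
 * q7     q9  q10 
 * q8    q11  q10 
   q9    q12  q12 
   q10   q13   q0 
   q11   q12   q0 
   q12   q14  q14 
   q13   q14   q2 
   q14    q3   q3 
(> = start, * = accepting)

start=q0 accept=q7,q8 q0-x->q1 q0-y->q2 q1-x->q3 q1-y->q4 q2-x->q5 q2-y->q4 q3-x->q6 q3-y->q6 q4-x->q7 q4-y->q8 q5-x->q6 q5-y->q8 q6-x->q9 q6-y->q9 q7-x->q9 q7-y->q10 q8-x->q11 q8-y->q10 q9-x->q12 q9-y->q12 q10-x->q13 q10-y->q0 q11-x->q12 q11-y->q0 q12-x->q14 q12-y->q14 q13-x->q14 q13-y->q2 q14-x->q3 q14-y->q3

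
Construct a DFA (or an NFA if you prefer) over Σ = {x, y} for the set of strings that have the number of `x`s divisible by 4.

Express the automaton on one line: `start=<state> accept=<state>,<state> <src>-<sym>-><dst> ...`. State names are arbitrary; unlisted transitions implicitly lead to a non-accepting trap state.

start=A accept=A A-x->B A-y->A B-x->C B-y->B C-x->D C-y->C D-x->A D-y->D

The only thing that matters is how many `x`s have appeared, reduced mod 4. Use one state per residue: A for 0, …, D for 3. Reading `x` moves to the next residue; anything else stays put. A is accepting.
With 4 states:
       x  y 
>* A   B  A 
   B   C  B 
   C   D  C 
   D   A  D 
(> = start, * = accepting)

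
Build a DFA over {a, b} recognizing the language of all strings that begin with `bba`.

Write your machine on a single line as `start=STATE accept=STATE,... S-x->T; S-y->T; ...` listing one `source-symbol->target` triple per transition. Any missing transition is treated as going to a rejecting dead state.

Walk along `bba` while the input agrees: from S0 take `b` to S1, and so on. Any deviation drops to the rejecting sink S4. Once S3 is reached the prefix is confirmed and every continuation is accepted.
        a   b  
>  S0   S4  S1 
   S1   S4  S2 
   S2   S3  S4 
 * S3   S3  S3 
   S4   S4  S4 
(> = start, * = accepting)

start=S0; accept=S3; S0-a->S4; S0-b->S1; S1-a->S4; S1-b->S2; S2-a->S3; S2-b->S4; S3-a->S3; S3-b->S3; S4-a->S4; S4-b->S4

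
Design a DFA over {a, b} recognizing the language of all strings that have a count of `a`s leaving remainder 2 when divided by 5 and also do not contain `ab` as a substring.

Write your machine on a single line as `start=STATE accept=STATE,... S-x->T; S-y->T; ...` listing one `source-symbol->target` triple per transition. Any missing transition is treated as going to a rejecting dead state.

Handle the two conditions separately and then intersect. The first has 5 states tracking the count of `a`s modulo 5; the second has 3 states tracking partial matches of the forbidden pattern `ab`. A product state is a pair (one from each), accepting exactly when both do. After merging equivalent states the machine shrinks.
        a   b  
>  s0   s1  s0 
   s1   s2  s3 
 * s2   s4  s3 
   s3   s3  s3 
   s4   s5  s3 
   s5   s6  s3 
   s6   s1  s3 
(> = start, * = accepting)

start=s0; accept=s2; s0-a->s1; s0-b->s0; s1-a->s2; s1-b->s3; s2-a->s4; s2-b->s3; s3-a->s3; s3-b->s3; s4-a->s5; s4-b->s3; s5-a->s6; s5-b->s3; s6-a->s1; s6-b->s3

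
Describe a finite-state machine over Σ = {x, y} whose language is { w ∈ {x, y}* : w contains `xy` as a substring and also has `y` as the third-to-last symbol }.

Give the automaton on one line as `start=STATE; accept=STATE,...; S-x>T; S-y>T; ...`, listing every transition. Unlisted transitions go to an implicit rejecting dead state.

start=q0; accept=q12,q15,q16,q17; q0-x>q1; q0-y>q2; q1-x>q3; q1-y>q4; q2-x>q5; q2-y>q6; q3-x>q7; q3-y>q8; q4-x>q9; q4-y>q10; q5-x>q11; q5-y>q12; q6-x>q13; q6-y>q14; q7-x>q7; q7-y>q8; q8-x>q9; q8-y>q10; q9-x>q15; q9-y>q12; q10-x>q16; q10-y>q17; q11-x>q7; q11-y>q8; q12-x>q9; q12-y>q10; q13-x>q11; q13-y>q12; q14-x>q13; q14-y>q14; q15-x>q18; q15-y>q8; q16-x>q15; q16-y>q12; q17-x>q16; q17-y>q17; q18-x>q18; q18-y>q8

Handle the two conditions separately and then intersect. One (3 states) tracks whether and how much of `xy` has been seen; the other (15 states) tracks the last 3 symbols read. Each combined state is a pair, one component from each; accept when both components accept.
A 19-state machine:
          x    y  
>  q0     q1   q2 
   q1     q3   q4 
   q2     q5   q6 
   q3     q7   q8 
   q4     q9  q10 
   q5    q11  q12 
   q6    q13  q14 
   q7     q7   q8 
   q8     q9  q10 
   q9    q15  q12 
   q10   q16  q17 
   q11    q7   q8 
 * q12    q9  q10 
   q13   q11  q12 
   q14   q13  q14 
 * q15   q18   q8 
 * q16   q15  q12 
 * q17   q16  q17 
   q18   q18   q8 
(> = start, * = accepting)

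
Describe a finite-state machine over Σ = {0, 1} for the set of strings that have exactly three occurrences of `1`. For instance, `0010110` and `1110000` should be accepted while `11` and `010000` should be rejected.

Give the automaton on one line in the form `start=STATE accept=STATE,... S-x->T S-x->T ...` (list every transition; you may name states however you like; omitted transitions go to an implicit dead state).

start=q0 accept=q3 q0-0->q0 q0-1->q1 q1-0->q1 q1-1->q2 q2-0->q2 q2-1->q3 q3-0->q3 q3-1->q4 q4-0->q4 q4-1->q4

Count `1`s, saturating at 4: states q0 through q3 mean 0 through 3 `1`s seen; q4 means more than 3. Each `1` increments (capped at q4); other symbols loop. Accept from {q3}.
A 5-state machine:
        0   1  
>  q0   q0  q1 
   q1   q1  q2 
   q2   q2  q3 
 * q3   q3  q4 
   q4   q4  q4 
(> = start, * = accepting)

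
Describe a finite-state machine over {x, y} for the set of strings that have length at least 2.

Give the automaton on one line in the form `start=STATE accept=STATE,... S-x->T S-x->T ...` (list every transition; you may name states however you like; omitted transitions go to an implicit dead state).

start=q0 accept=q2,q3 q0-x->q1 q0-y->q1 q1-x->q2 q1-y->q2 q2-x->q3 q2-y->q3 q3-x->q3 q3-y->q3

We only need to distinguish lengths 0, 1, …, 2, and '>2'. Chain q0 → q1 → q2 → q3 on every symbol, with q3 looping. Accepting states: {q2, q3}.
4 states suffice.
        x   y  
>  q0   q1  q1 
   q1   q2  q2 
 * q2   q3  q3 
 * q3   q3  q3 
(> = start, * = accepting)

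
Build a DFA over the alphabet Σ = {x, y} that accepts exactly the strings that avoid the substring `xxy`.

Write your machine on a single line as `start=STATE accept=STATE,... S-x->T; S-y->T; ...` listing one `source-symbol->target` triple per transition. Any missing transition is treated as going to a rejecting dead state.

start=A; accept=A,B,C; A-x->B; A-y->A; B-x->C; B-y->A; C-x->C; C-y->D; D-x->D; D-y->D

Track partial matches of the forbidden pattern `xxy`. State D is a dead state reached once `xxy` has occurred; every other state accepts. A means no part of `xxy` is currently matched.
4 states suffice.
       x  y 
>* A   B  A 
 * B   C  A 
 * C   C  D 
   D   D  D 
(> = start, * = accepting)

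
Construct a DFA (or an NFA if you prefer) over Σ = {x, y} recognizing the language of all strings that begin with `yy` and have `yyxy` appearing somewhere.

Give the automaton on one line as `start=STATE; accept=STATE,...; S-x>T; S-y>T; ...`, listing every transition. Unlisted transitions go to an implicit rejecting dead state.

start=s0; accept=s9; s0-x>s1; s0-y>s2; s1-x>s1; s1-y>s3; s2-x>s1; s2-y>s4; s3-x>s1; s3-y>s5; s4-x>s6; s4-y>s4; s5-x>s7; s5-y>s5; s6-x>s8; s6-y>s9; s7-x>s1; s7-y>s10; s8-x>s8; s8-y>s11; s9-x>s9; s9-y>s9; s10-x>s10; s10-y>s10; s11-x>s8; s11-y>s4

Handle the two conditions separately and then intersect. The first has 4 states tracking whether the input so far still matches the prefix `yy`; the second has 5 states tracking whether and how much of `yyxy` has been seen. A product state is a pair (one from each), accepting exactly when both do.
          x    y  
>  s0     s1   s2 
   s1     s1   s3 
   s2     s1   s4 
   s3     s1   s5 
   s4     s6   s4 
   s5     s7   s5 
   s6     s8   s9 
   s7     s1  s10 
   s8     s8  s11 
 * s9     s9   s9 
   s10   s10  s10 
   s11    s8   s4 
(> = start, * = accepting)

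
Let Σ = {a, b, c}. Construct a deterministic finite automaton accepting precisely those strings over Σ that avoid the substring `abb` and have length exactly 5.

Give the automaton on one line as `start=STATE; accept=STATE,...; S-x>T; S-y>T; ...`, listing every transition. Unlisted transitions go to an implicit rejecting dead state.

Build one automaton per condition and run them in lockstep. The first has 4 states tracking partial matches of the forbidden pattern `abb`; the second has 7 states tracking the input length, saturating at 6. A product state is a pair (one from each), accepting exactly when both do. Minimizing collapses redundant product states.
13 states suffice.
          a    b    c  
>  q0     q1   q2   q2 
   q1     q3   q4   q5 
   q2     q3   q5   q5 
   q3     q6   q7   q8 
   q4     q6   q9   q8 
   q5     q6   q8   q8 
   q6    q10  q11  q10 
   q7    q10   q9  q10 
   q8    q10  q10  q10 
   q9     q9   q9   q9 
   q10   q12  q12  q12 
   q11   q12   q9  q12 
 * q12    q9   q9   q9 
(> = start, * = accepting)

start=q0; accept=q12; q0-a>q1; q0-b>q2; q0-c>q2; q1-a>q3; q1-b>q4; q1-c>q5; q2-a>q3; q2-b>q5; q2-c>q5; q3-a>q6; q3-b>q7; q3-c>q8; q4-a>q6; q4-b>q9; q4-c>q8; q5-a>q6; q5-b>q8; q5-c>q8; q6-a>q10; q6-b>q11; q6-c>q10; q7-a>q10; q7-b>q9; q7-c>q10; q8-a>q10; q8-b>q10; q8-c>q10; q9-a>q9; q9-b>q9; q9-c>q9; q10-a>q12; q10-b>q12; q10-c>q12; q11-a>q12; q11-b>q9; q11-c>q12; q12-a>q9; q12-b>q9; q12-c>q9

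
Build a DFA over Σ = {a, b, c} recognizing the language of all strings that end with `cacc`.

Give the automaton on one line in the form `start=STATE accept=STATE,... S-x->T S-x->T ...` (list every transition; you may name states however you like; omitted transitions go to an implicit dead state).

start=s0 accept=s4 s0-a->s0 s0-b->s0 s0-c->s1 s1-a->s2 s1-b->s0 s1-c->s1 s2-a->s0 s2-b->s0 s2-c->s3 s3-a->s2 s3-b->s0 s3-c->s4 s4-a->s2 s4-b->s0 s4-c->s1

Let each state record the length of the longest suffix of the input read so far that is also a prefix of `cacc`. s1 means the last symbol is `c`; s2 means the last 2 symbols are `ca`; s3 means the last 3 symbols are `cac`; s4 means the last 4 symbols are `cacc`. Accept only at s4, where the string currently ends in `cacc`.
        a   b   c  
>  s0   s0  s0  s1 
   s1   s2  s0  s1 
   s2   s0  s0  s3 
   s3   s2  s0  s4 
 * s4   s2  s0  s1 
(> = start, * = accepting)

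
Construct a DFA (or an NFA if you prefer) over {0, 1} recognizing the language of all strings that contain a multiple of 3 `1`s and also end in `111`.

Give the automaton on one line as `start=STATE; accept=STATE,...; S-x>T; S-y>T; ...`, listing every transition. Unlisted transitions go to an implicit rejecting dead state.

start=A; accept=F; A-0>A; A-1>B; B-0>C; B-1>D; C-0>C; C-1>E; D-0>E; D-1>F; E-0>E; E-1>A; F-0>A; F-1>B

Run two small machines in parallel and take their product. One (3 states) tracks the count of `1`s modulo 3; the other (4 states) tracks how much of the suffix `111` has currently been matched. Each combined state is a pair, one component from each; accept when both components accept. After merging equivalent states the machine shrinks.
6 states suffice.
       0  1 
>  A   A  B 
   B   C  D 
   C   C  E 
   D   E  F 
   E   E  A 
 * F   A  B 
(> = start, * = accepting)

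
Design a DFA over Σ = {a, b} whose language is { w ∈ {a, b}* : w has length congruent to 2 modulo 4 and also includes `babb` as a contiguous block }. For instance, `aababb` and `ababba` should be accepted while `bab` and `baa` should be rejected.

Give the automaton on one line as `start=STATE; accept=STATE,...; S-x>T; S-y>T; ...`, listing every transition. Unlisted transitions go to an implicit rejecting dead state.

Build one automaton per condition and run them in lockstep. The first has 4 states tracking the input length modulo 4; the second has 5 states tracking whether and how much of `babb` has been seen. A product state is a pair (one from each), accepting exactly when both do.
          a    b  
>  q0     q1   q2 
   q1     q3   q4 
   q2     q5   q4 
   q3     q6   q7 
   q4     q8   q7 
   q5     q6   q9 
   q6     q0  q10 
   q7    q11  q10 
   q8     q0  q12 
   q9    q11  q13 
   q10   q14   q2 
   q11    q1  q15 
   q12   q14  q16 
   q13   q16  q16 
   q14    q3  q17 
   q15    q5  q18 
   q16   q18  q18 
   q17    q8  q19 
 * q18   q19  q19 
   q19   q13  q13 
(> = start, * = accepting)

start=q0; accept=q18; q0-a>q1; q0-b>q2; q1-a>q3; q1-b>q4; q2-a>q5; q2-b>q4; q3-a>q6; q3-b>q7; q4-a>q8; q4-b>q7; q5-a>q6; q5-b>q9; q6-a>q0; q6-b>q10; q7-a>q11; q7-b>q10; q8-a>q0; q8-b>q12; q9-a>q11; q9-b>q13; q10-a>q14; q10-b>q2; q11-a>q1; q11-b>q15; q12-a>q14; q12-b>q16; q13-a>q16; q13-b>q16; q14-a>q3; q14-b>q17; q15-a>q5; q15-b>q18; q16-a>q18; q16-b>q18; q17-a>q8; q17-b>q19; q18-a>q19; q18-b>q19; q19-a>q13; q19-b>q13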